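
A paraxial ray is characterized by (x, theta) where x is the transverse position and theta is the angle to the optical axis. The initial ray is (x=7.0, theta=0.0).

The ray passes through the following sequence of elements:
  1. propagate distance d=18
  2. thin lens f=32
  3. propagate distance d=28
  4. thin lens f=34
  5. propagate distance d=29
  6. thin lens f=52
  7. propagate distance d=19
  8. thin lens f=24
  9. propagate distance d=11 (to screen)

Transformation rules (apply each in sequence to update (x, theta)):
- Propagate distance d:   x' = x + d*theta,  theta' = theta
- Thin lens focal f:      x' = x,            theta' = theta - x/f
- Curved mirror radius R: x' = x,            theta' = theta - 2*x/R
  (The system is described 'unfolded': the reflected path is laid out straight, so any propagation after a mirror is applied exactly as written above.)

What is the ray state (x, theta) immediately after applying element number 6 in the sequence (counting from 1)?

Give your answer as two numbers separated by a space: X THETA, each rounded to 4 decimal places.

Answer: -6.2151 -0.1250

Derivation:
Initial: x=7.0000 theta=0.0000
After 1 (propagate distance d=18): x=7.0000 theta=0.0000
After 2 (thin lens f=32): x=7.0000 theta=-7/32 (≈-0.2188)
After 3 (propagate distance d=28): x=0.8750 theta=-7/32 (≈-0.2188)
After 4 (thin lens f=34): x=0.8750 theta=-133/544 (≈-0.2445)
After 5 (propagate distance d=29): x=-3381/544 (≈-6.2151) theta=-133/544 (≈-0.2445)
After 6 (thin lens f=52): x=-3381/544 (≈-6.2151) theta=-3535/28288 (≈-0.1250)
Rounded to 4 decimal places: x = -6.2151, theta = -0.1250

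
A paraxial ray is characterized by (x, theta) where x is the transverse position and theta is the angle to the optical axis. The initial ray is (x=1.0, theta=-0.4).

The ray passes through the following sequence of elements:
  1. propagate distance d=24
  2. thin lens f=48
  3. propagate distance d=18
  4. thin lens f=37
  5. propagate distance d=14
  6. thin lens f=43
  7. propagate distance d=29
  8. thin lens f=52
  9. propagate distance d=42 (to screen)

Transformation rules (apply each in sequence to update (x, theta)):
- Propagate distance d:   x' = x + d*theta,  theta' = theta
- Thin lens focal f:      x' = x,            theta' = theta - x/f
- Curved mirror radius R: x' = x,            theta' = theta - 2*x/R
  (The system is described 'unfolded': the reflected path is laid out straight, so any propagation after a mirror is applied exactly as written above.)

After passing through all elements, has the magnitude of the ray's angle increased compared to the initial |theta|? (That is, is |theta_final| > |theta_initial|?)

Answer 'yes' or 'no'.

Initial: x=1.0000 theta=-0.4000
After 1 (propagate distance d=24): x=-8.6000 theta=-0.4000
After 2 (thin lens f=48): x=-8.6000 theta=-53/240 (≈-0.2208)
After 3 (propagate distance d=18): x=-12.5750 theta=-53/240 (≈-0.2208)
After 4 (thin lens f=37): x=-12.5750 theta=1057/8880 (≈0.1190)
After 5 (propagate distance d=14): x=-24217/2220 (≈-10.9086) theta=1057/8880 (≈0.1190)
After 6 (thin lens f=43): x=-24217/2220 (≈-10.9086) theta=142319/381840 (≈0.3727)
After 7 (propagate distance d=29): x=-343/3440 (≈-0.0997) theta=142319/381840 (≈0.3727)
After 8 (thin lens f=52): x=-343/3440 (≈-0.0997) theta=7438661/19855680 (≈0.3746)
After 9 (propagate distance d=42 (to screen)): x=51740661/3309280 (≈15.6350) theta=7438661/19855680 (≈0.3746)
|theta_initial|=0.4000 |theta_final|=7438661/19855680 (≈0.3746) -> not increased

Answer: no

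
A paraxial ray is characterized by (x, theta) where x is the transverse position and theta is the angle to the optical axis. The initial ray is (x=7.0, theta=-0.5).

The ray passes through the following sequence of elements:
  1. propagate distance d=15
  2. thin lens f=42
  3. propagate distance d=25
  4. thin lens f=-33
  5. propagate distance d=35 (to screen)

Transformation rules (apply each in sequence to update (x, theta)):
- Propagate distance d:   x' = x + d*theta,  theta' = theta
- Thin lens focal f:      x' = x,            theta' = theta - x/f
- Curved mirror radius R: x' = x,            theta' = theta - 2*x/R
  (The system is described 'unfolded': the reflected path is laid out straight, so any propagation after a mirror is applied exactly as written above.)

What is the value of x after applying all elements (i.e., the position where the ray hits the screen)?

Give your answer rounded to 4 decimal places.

Initial: x=7.0000 theta=-0.5000
After 1 (propagate distance d=15): x=-0.5000 theta=-0.5000
After 2 (thin lens f=42): x=-0.5000 theta=-41/84 (≈-0.4881)
After 3 (propagate distance d=25): x=-1067/84 (≈-12.7024) theta=-41/84 (≈-0.4881)
After 4 (thin lens f=-33): x=-1067/84 (≈-12.7024) theta=-55/63 (≈-0.8730)
After 5 (propagate distance d=35 (to screen)): x=-10901/252 (≈-43.2579) theta=-55/63 (≈-0.8730)
Rounded to 4 decimal places: x = -43.2579

Answer: -43.2579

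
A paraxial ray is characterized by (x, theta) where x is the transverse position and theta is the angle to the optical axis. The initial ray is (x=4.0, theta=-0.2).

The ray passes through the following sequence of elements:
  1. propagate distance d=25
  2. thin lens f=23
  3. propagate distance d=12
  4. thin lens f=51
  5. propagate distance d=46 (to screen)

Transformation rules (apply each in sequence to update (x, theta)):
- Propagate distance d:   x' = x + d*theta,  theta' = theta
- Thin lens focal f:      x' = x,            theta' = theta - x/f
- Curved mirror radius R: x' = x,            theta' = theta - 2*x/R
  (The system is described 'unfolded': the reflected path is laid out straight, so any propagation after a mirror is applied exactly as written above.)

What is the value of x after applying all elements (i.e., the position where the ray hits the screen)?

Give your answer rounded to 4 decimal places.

Answer: -7.4822

Derivation:
Initial: x=4.0000 theta=-0.2000
After 1 (propagate distance d=25): x=-1.0000 theta=-0.2000
After 2 (thin lens f=23): x=-1.0000 theta=-18/115 (≈-0.1565)
After 3 (propagate distance d=12): x=-331/115 (≈-2.8783) theta=-18/115 (≈-0.1565)
After 4 (thin lens f=51): x=-331/115 (≈-2.8783) theta=-587/5865 (≈-0.1001)
After 5 (propagate distance d=46 (to screen)): x=-43883/5865 (≈-7.4822) theta=-587/5865 (≈-0.1001)
Rounded to 4 decimal places: x = -7.4822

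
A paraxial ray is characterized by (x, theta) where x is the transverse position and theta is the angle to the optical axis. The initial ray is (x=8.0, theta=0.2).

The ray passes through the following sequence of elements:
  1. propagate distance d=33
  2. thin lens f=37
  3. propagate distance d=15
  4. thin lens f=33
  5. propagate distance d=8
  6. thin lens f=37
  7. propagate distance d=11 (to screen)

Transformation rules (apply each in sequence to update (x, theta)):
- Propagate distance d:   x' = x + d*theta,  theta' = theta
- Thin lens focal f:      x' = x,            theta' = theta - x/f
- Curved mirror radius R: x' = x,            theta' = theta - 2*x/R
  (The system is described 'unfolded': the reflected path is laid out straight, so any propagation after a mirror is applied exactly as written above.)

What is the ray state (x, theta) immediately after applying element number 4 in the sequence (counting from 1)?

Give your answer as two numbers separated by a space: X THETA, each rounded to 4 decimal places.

Answer: 11.6811 -0.5486

Derivation:
Initial: x=8.0000 theta=0.2000
After 1 (propagate distance d=33): x=14.6000 theta=0.2000
After 2 (thin lens f=37): x=14.6000 theta=-36/185 (≈-0.1946)
After 3 (propagate distance d=15): x=2161/185 (≈11.6811) theta=-36/185 (≈-0.1946)
After 4 (thin lens f=33): x=2161/185 (≈11.6811) theta=-3349/6105 (≈-0.5486)
Rounded to 4 decimal places: x = 11.6811, theta = -0.5486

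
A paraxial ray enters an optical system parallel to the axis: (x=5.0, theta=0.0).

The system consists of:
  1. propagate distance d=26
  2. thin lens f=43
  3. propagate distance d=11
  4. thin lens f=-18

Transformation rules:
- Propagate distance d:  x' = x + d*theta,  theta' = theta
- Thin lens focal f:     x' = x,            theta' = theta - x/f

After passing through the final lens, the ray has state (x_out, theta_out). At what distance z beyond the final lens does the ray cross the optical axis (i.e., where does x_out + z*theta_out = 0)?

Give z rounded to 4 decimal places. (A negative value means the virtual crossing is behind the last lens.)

Answer: -41.1429

Derivation:
Initial: x=5.0000 theta=0.0000
After 1 (propagate distance d=26): x=5.0000 theta=0.0000
After 2 (thin lens f=43): x=5.0000 theta=-5/43 (≈-0.1163)
After 3 (propagate distance d=11): x=160/43 (≈3.7209) theta=-5/43 (≈-0.1163)
After 4 (thin lens f=-18): x=160/43 (≈3.7209) theta=35/387 (≈0.0904)
z_focus = -x_out/theta_out = -(160/43)/(35/387) = -288/7 ≈ -41.1429
Rounded to 4 decimal places: z = -41.1429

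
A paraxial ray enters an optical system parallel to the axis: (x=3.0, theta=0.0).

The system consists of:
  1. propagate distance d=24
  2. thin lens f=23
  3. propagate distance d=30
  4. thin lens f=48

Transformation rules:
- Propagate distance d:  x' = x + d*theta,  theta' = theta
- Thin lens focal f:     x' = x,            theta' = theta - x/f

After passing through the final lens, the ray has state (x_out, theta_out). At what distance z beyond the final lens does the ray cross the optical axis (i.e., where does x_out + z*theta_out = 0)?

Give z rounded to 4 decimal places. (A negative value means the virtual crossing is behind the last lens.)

Answer: -8.1951

Derivation:
Initial: x=3.0000 theta=0.0000
After 1 (propagate distance d=24): x=3.0000 theta=0.0000
After 2 (thin lens f=23): x=3.0000 theta=-3/23 (≈-0.1304)
After 3 (propagate distance d=30): x=-21/23 (≈-0.9130) theta=-3/23 (≈-0.1304)
After 4 (thin lens f=48): x=-21/23 (≈-0.9130) theta=-41/368 (≈-0.1114)
z_focus = -x_out/theta_out = -(-21/23)/(-41/368) = -336/41 ≈ -8.1951
Rounded to 4 decimal places: z = -8.1951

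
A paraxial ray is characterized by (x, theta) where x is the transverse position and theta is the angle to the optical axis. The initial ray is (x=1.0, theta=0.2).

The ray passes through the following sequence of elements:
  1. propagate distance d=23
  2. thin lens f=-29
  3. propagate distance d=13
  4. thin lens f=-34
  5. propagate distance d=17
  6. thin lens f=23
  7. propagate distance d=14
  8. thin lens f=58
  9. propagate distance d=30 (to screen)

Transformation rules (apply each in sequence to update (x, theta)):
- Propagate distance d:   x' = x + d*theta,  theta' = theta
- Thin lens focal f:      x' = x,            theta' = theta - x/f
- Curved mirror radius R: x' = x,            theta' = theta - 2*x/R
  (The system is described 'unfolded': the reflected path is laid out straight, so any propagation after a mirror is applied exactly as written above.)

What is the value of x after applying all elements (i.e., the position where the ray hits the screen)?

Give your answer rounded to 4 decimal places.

Initial: x=1.0000 theta=0.2000
After 1 (propagate distance d=23): x=5.6000 theta=0.2000
After 2 (thin lens f=-29): x=5.6000 theta=57/145 (≈0.3931)
After 3 (propagate distance d=13): x=1553/145 (≈10.7103) theta=57/145 (≈0.3931)
After 4 (thin lens f=-34): x=1553/145 (≈10.7103) theta=3491/4930 (≈0.7081)
After 5 (propagate distance d=17): x=6597/290 (≈22.7483) theta=3491/4930 (≈0.7081)
After 6 (thin lens f=23): x=6597/290 (≈22.7483) theta=-15928/56695 (≈-0.2809)
After 7 (propagate distance d=14): x=73567/3910 (≈18.8151) theta=-15928/56695 (≈-0.2809)
After 8 (thin lens f=58): x=73567/3910 (≈18.8151) theta=-137279/226780 (≈-0.6053)
After 9 (propagate distance d=30 (to screen)): x=37129/56695 (≈0.6549) theta=-137279/226780 (≈-0.6053)
Rounded to 4 decimal places: x = 0.6549

Answer: 0.6549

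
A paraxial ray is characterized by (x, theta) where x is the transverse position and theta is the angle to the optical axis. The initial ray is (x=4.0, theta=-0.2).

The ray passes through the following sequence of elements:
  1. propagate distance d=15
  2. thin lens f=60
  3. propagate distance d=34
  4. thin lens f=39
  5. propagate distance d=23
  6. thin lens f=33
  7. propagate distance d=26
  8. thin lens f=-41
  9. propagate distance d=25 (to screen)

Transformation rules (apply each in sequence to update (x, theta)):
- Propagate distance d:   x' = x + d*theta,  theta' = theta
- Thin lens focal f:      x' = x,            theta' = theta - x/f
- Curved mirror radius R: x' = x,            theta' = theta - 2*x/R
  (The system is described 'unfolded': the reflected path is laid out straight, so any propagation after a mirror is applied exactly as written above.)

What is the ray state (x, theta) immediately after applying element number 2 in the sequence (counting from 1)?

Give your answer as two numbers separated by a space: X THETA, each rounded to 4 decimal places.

Initial: x=4.0000 theta=-0.2000
After 1 (propagate distance d=15): x=1.0000 theta=-0.2000
After 2 (thin lens f=60): x=1.0000 theta=-13/60 (≈-0.2167)
Rounded to 4 decimal places: x = 1.0000, theta = -0.2167

Answer: 1.0000 -0.2167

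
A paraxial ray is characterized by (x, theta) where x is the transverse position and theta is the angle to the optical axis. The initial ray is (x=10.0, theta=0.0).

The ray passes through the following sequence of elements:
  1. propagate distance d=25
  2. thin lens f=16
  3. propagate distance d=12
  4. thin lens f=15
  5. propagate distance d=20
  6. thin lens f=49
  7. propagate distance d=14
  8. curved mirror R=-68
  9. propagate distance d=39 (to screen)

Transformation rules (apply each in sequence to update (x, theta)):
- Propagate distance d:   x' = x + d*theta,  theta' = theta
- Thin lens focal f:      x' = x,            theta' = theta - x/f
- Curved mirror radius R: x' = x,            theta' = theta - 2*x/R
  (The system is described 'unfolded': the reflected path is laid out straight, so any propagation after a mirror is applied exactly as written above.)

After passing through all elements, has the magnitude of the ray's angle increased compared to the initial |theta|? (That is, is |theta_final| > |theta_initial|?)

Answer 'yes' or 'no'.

Answer: yes

Derivation:
Initial: x=10.0000 theta=0.0000
After 1 (propagate distance d=25): x=10.0000 theta=0.0000
After 2 (thin lens f=16): x=10.0000 theta=-0.6250
After 3 (propagate distance d=12): x=2.5000 theta=-0.6250
After 4 (thin lens f=15): x=2.5000 theta=-19/24 (≈-0.7917)
After 5 (propagate distance d=20): x=-40/3 (≈-13.3333) theta=-19/24 (≈-0.7917)
After 6 (thin lens f=49): x=-40/3 (≈-13.3333) theta=-611/1176 (≈-0.5196)
After 7 (propagate distance d=14): x=-577/28 (≈-20.6071) theta=-611/1176 (≈-0.5196)
After 8 (curved mirror R=-68): x=-577/28 (≈-20.6071) theta=-2813/2499 (≈-1.1257)
After 9 (propagate distance d=39 (to screen)): x=-214939/3332 (≈-64.5075) theta=-2813/2499 (≈-1.1257)
|theta_initial|=0.0000 |theta_final|=2813/2499 (≈1.1257) -> increased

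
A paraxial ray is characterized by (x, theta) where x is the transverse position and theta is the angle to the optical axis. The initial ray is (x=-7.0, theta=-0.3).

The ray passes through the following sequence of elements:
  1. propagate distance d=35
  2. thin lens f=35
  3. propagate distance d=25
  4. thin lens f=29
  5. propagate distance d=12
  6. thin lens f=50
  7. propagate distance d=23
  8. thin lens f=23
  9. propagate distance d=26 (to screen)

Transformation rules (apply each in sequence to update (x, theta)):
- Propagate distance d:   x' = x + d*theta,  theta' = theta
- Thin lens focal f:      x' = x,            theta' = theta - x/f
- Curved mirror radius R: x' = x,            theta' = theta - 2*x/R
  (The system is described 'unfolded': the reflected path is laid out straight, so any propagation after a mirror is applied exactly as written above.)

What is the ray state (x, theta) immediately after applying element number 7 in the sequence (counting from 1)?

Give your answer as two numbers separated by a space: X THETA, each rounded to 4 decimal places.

Answer: 11.8529 0.7296

Derivation:
Initial: x=-7.0000 theta=-0.3000
After 1 (propagate distance d=35): x=-17.5000 theta=-0.3000
After 2 (thin lens f=35): x=-17.5000 theta=0.2000
After 3 (propagate distance d=25): x=-12.5000 theta=0.2000
After 4 (thin lens f=29): x=-12.5000 theta=183/290 (≈0.6310)
After 5 (propagate distance d=12): x=-1429/290 (≈-4.9276) theta=183/290 (≈0.6310)
After 6 (thin lens f=50): x=-1429/290 (≈-4.9276) theta=10579/14500 (≈0.7296)
After 7 (propagate distance d=23): x=171867/14500 (≈11.8529) theta=10579/14500 (≈0.7296)
Rounded to 4 decimal places: x = 11.8529, theta = 0.7296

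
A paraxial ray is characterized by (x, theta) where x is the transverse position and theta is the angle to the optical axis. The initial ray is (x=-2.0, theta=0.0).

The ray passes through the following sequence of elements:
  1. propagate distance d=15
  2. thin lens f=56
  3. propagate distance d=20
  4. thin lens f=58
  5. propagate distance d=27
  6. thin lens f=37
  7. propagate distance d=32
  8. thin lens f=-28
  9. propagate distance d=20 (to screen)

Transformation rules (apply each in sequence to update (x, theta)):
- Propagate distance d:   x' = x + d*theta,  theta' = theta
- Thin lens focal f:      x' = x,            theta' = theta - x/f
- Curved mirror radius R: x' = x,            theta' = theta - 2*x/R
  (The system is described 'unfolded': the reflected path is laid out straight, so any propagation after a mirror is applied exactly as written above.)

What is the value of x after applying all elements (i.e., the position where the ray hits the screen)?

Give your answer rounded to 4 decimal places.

Initial: x=-2.0000 theta=0.0000
After 1 (propagate distance d=15): x=-2.0000 theta=0.0000
After 2 (thin lens f=56): x=-2.0000 theta=1/28 (≈0.0357)
After 3 (propagate distance d=20): x=-9/7 (≈-1.2857) theta=1/28 (≈0.0357)
After 4 (thin lens f=58): x=-9/7 (≈-1.2857) theta=47/812 (≈0.0579)
After 5 (propagate distance d=27): x=225/812 (≈0.2771) theta=47/812 (≈0.0579)
After 6 (thin lens f=37): x=225/812 (≈0.2771) theta=757/15022 (≈0.0504)
After 7 (propagate distance d=32): x=56773/30044 (≈1.8897) theta=757/15022 (≈0.0504)
After 8 (thin lens f=-28): x=56773/30044 (≈1.8897) theta=99165/841232 (≈0.1179)
After 9 (propagate distance d=20 (to screen)): x=223309/52577 (≈4.2473) theta=99165/841232 (≈0.1179)
Rounded to 4 decimal places: x = 4.2473

Answer: 4.2473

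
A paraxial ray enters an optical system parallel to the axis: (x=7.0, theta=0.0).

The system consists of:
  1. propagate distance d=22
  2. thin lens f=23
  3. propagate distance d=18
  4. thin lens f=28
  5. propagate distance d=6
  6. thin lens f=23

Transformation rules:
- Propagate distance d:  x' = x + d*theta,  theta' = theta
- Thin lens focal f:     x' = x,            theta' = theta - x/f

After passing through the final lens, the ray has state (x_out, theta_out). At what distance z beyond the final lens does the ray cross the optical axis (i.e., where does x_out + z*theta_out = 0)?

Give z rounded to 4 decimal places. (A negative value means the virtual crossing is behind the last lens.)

Answer: -1.9030

Derivation:
Initial: x=7.0000 theta=0.0000
After 1 (propagate distance d=22): x=7.0000 theta=0.0000
After 2 (thin lens f=23): x=7.0000 theta=-7/23 (≈-0.3043)
After 3 (propagate distance d=18): x=35/23 (≈1.5217) theta=-7/23 (≈-0.3043)
After 4 (thin lens f=28): x=35/23 (≈1.5217) theta=-33/92 (≈-0.3587)
After 5 (propagate distance d=6): x=-29/46 (≈-0.6304) theta=-33/92 (≈-0.3587)
After 6 (thin lens f=23): x=-29/46 (≈-0.6304) theta=-701/2116 (≈-0.3313)
z_focus = -x_out/theta_out = -(-29/46)/(-701/2116) = -1334/701 ≈ -1.9030
Rounded to 4 decimal places: z = -1.9030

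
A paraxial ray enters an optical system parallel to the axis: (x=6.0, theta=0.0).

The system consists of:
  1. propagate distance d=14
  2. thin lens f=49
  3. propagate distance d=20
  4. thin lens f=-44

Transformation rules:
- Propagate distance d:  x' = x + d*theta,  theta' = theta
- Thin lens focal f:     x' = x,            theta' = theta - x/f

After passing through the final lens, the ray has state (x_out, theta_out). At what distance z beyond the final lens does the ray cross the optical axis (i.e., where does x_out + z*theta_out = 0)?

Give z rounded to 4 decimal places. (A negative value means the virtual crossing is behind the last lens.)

Initial: x=6.0000 theta=0.0000
After 1 (propagate distance d=14): x=6.0000 theta=0.0000
After 2 (thin lens f=49): x=6.0000 theta=-6/49 (≈-0.1224)
After 3 (propagate distance d=20): x=174/49 (≈3.5510) theta=-6/49 (≈-0.1224)
After 4 (thin lens f=-44): x=174/49 (≈3.5510) theta=-45/1078 (≈-0.0417)
z_focus = -x_out/theta_out = -(174/49)/(-45/1078) = 1276/15 ≈ 85.0667
Rounded to 4 decimal places: z = 85.0667

Answer: 85.0667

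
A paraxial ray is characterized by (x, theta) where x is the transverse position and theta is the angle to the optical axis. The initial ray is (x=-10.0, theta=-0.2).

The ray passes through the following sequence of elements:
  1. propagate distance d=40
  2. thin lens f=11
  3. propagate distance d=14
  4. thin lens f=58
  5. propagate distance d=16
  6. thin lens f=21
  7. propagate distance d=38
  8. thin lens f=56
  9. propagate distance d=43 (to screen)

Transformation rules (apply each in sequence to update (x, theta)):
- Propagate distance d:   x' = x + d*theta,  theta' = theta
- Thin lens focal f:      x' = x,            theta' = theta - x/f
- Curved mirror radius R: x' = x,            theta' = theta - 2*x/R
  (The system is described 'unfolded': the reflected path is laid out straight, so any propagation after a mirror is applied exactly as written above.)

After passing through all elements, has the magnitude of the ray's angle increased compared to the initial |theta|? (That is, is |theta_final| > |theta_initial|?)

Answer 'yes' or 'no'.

Initial: x=-10.0000 theta=-0.2000
After 1 (propagate distance d=40): x=-18.0000 theta=-0.2000
After 2 (thin lens f=11): x=-18.0000 theta=79/55 (≈1.4364)
After 3 (propagate distance d=14): x=116/55 (≈2.1091) theta=79/55 (≈1.4364)
After 4 (thin lens f=58): x=116/55 (≈2.1091) theta=1.4000
After 5 (propagate distance d=16): x=1348/55 (≈24.5091) theta=1.4000
After 6 (thin lens f=21): x=1348/55 (≈24.5091) theta=269/1155 (≈0.2329)
After 7 (propagate distance d=38): x=7706/231 (≈33.3593) theta=269/1155 (≈0.2329)
After 8 (thin lens f=56): x=7706/231 (≈33.3593) theta=-3911/10780 (≈-0.3628)
After 9 (propagate distance d=43 (to screen)): x=52211/2940 (≈17.7588) theta=-3911/10780 (≈-0.3628)
|theta_initial|=0.2000 |theta_final|=3911/10780 (≈0.3628) -> increased

Answer: yes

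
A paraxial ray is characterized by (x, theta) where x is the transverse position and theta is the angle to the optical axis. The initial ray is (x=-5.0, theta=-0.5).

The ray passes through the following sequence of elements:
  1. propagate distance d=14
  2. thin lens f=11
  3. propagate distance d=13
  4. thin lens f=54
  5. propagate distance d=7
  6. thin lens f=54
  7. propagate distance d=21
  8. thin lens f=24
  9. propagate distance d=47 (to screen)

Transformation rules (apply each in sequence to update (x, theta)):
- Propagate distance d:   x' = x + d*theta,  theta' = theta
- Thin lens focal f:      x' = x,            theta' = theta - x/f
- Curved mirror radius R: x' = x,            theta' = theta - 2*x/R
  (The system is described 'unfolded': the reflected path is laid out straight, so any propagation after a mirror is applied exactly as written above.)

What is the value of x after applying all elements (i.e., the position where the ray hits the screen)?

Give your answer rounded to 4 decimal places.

Initial: x=-5.0000 theta=-0.5000
After 1 (propagate distance d=14): x=-12.0000 theta=-0.5000
After 2 (thin lens f=11): x=-12.0000 theta=13/22 (≈0.5909)
After 3 (propagate distance d=13): x=-95/22 (≈-4.3182) theta=13/22 (≈0.5909)
After 4 (thin lens f=54): x=-95/22 (≈-4.3182) theta=797/1188 (≈0.6709)
After 5 (propagate distance d=7): x=449/1188 (≈0.3779) theta=797/1188 (≈0.6709)
After 6 (thin lens f=54): x=449/1188 (≈0.3779) theta=42589/64152 (≈0.6639)
After 7 (propagate distance d=21): x=306205/21384 (≈14.3194) theta=42589/64152 (≈0.6639)
After 8 (thin lens f=24): x=306205/21384 (≈14.3194) theta=3137/46656 (≈0.0672)
After 9 (propagate distance d=47 (to screen)): x=8970749/513216 (≈17.4795) theta=3137/46656 (≈0.0672)
Rounded to 4 decimal places: x = 17.4795

Answer: 17.4795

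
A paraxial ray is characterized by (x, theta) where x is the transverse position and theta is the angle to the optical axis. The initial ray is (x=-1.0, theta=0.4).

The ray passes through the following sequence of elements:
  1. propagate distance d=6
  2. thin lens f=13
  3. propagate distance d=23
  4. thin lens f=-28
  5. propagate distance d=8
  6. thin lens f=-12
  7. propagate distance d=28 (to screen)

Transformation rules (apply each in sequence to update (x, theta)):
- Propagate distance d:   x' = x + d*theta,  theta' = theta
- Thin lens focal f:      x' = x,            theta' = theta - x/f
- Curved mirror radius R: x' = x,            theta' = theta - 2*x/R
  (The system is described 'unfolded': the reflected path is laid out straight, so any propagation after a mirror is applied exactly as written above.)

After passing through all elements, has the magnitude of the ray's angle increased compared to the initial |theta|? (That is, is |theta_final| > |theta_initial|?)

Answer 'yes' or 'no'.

Answer: yes

Derivation:
Initial: x=-1.0000 theta=0.4000
After 1 (propagate distance d=6): x=1.4000 theta=0.4000
After 2 (thin lens f=13): x=1.4000 theta=19/65 (≈0.2923)
After 3 (propagate distance d=23): x=528/65 (≈8.1231) theta=19/65 (≈0.2923)
After 4 (thin lens f=-28): x=528/65 (≈8.1231) theta=53/91 (≈0.5824)
After 5 (propagate distance d=8): x=5816/455 (≈12.7824) theta=53/91 (≈0.5824)
After 6 (thin lens f=-12): x=5816/455 (≈12.7824) theta=173/105 (≈1.6476)
After 7 (propagate distance d=28 (to screen)): x=16084/273 (≈58.9158) theta=173/105 (≈1.6476)
|theta_initial|=0.4000 |theta_final|=173/105 (≈1.6476) -> increased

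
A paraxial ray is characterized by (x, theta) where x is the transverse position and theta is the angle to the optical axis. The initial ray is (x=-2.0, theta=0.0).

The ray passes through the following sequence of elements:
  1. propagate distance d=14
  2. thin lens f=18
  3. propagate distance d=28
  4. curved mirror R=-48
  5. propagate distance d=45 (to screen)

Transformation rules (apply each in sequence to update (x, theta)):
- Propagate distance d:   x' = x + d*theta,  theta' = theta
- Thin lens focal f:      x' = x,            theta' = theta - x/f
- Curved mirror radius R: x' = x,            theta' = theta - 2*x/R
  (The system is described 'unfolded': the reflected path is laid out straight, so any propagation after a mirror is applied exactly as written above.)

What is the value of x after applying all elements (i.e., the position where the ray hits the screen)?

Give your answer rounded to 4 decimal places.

Answer: 8.1944

Derivation:
Initial: x=-2.0000 theta=0.0000
After 1 (propagate distance d=14): x=-2.0000 theta=0.0000
After 2 (thin lens f=18): x=-2.0000 theta=1/9 (≈0.1111)
After 3 (propagate distance d=28): x=10/9 (≈1.1111) theta=1/9 (≈0.1111)
After 4 (curved mirror R=-48): x=10/9 (≈1.1111) theta=17/108 (≈0.1574)
After 5 (propagate distance d=45 (to screen)): x=295/36 (≈8.1944) theta=17/108 (≈0.1574)
Rounded to 4 decimal places: x = 8.1944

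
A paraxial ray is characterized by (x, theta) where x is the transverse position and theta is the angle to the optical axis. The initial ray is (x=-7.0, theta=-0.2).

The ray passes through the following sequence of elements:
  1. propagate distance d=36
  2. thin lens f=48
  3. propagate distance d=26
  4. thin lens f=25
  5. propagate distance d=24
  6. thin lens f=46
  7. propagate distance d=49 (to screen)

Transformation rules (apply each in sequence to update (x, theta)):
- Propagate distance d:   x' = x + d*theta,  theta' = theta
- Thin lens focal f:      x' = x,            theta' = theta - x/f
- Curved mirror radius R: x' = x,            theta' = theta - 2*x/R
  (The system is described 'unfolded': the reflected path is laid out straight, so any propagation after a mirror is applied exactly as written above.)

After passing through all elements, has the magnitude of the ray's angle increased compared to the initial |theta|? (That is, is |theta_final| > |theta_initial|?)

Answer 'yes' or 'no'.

Answer: yes

Derivation:
Initial: x=-7.0000 theta=-0.2000
After 1 (propagate distance d=36): x=-14.2000 theta=-0.2000
After 2 (thin lens f=48): x=-14.2000 theta=23/240 (≈0.0958)
After 3 (propagate distance d=26): x=-281/24 (≈-11.7083) theta=23/240 (≈0.0958)
After 4 (thin lens f=25): x=-281/24 (≈-11.7083) theta=677/1200 (≈0.5642)
After 5 (propagate distance d=24): x=1099/600 (≈1.8317) theta=677/1200 (≈0.5642)
After 6 (thin lens f=46): x=1099/600 (≈1.8317) theta=603/1150 (≈0.5243)
After 7 (propagate distance d=49 (to screen)): x=379841/13800 (≈27.5247) theta=603/1150 (≈0.5243)
|theta_initial|=0.2000 |theta_final|=603/1150 (≈0.5243) -> increased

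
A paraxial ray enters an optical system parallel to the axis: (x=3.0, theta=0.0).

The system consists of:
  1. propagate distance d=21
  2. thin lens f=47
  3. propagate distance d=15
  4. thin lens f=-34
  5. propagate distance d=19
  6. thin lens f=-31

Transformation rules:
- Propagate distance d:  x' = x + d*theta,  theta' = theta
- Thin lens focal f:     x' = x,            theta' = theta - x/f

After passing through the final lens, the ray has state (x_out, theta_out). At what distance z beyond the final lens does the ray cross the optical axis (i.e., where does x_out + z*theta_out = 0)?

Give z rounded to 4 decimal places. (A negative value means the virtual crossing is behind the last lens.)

Answer: -32.9453

Derivation:
Initial: x=3.0000 theta=0.0000
After 1 (propagate distance d=21): x=3.0000 theta=0.0000
After 2 (thin lens f=47): x=3.0000 theta=-3/47 (≈-0.0638)
After 3 (propagate distance d=15): x=96/47 (≈2.0426) theta=-3/47 (≈-0.0638)
After 4 (thin lens f=-34): x=96/47 (≈2.0426) theta=-3/799 (≈-0.0038)
After 5 (propagate distance d=19): x=1575/799 (≈1.9712) theta=-3/799 (≈-0.0038)
After 6 (thin lens f=-31): x=1575/799 (≈1.9712) theta=1482/24769 (≈0.0598)
z_focus = -x_out/theta_out = -(1575/799)/(1482/24769) = -16275/494 ≈ -32.9453
Rounded to 4 decimal places: z = -32.9453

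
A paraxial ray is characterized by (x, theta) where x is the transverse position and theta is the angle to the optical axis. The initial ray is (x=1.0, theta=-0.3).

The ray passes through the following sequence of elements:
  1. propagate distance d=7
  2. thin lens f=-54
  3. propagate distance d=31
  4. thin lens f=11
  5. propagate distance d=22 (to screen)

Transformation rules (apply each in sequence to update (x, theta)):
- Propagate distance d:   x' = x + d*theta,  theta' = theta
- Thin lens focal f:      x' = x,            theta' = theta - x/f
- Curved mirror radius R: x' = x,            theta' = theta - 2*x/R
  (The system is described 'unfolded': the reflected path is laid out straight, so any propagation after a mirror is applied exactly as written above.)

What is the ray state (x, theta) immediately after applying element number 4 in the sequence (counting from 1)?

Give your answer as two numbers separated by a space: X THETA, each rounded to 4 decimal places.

Answer: -11.0315 0.6825

Derivation:
Initial: x=1.0000 theta=-0.3000
After 1 (propagate distance d=7): x=-1.1000 theta=-0.3000
After 2 (thin lens f=-54): x=-1.1000 theta=-173/540 (≈-0.3204)
After 3 (propagate distance d=31): x=-5957/540 (≈-11.0315) theta=-173/540 (≈-0.3204)
After 4 (thin lens f=11): x=-5957/540 (≈-11.0315) theta=2027/2970 (≈0.6825)
Rounded to 4 decimal places: x = -11.0315, theta = 0.6825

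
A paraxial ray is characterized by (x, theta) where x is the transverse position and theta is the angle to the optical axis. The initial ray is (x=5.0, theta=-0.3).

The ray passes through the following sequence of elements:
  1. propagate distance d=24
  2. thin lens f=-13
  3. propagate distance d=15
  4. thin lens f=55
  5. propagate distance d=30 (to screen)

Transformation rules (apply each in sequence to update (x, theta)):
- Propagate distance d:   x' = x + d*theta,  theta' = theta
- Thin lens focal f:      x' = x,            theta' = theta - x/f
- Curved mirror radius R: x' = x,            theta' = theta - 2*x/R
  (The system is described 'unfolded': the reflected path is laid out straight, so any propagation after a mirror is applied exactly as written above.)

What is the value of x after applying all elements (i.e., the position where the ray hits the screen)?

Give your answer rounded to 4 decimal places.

Initial: x=5.0000 theta=-0.3000
After 1 (propagate distance d=24): x=-2.2000 theta=-0.3000
After 2 (thin lens f=-13): x=-2.2000 theta=-61/130 (≈-0.4692)
After 3 (propagate distance d=15): x=-1201/130 (≈-9.2385) theta=-61/130 (≈-0.4692)
After 4 (thin lens f=55): x=-1201/130 (≈-9.2385) theta=-1077/3575 (≈-0.3013)
After 5 (propagate distance d=30 (to screen)): x=-5227/286 (≈-18.2762) theta=-1077/3575 (≈-0.3013)
Rounded to 4 decimal places: x = -18.2762

Answer: -18.2762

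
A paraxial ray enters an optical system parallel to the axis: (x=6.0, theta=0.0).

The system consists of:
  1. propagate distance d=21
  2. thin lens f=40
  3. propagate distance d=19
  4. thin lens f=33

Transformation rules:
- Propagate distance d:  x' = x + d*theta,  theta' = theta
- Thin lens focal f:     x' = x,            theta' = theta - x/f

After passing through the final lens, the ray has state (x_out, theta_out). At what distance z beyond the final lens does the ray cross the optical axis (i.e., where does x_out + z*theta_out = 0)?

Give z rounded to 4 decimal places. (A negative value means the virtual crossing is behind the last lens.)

Answer: 12.8333

Derivation:
Initial: x=6.0000 theta=0.0000
After 1 (propagate distance d=21): x=6.0000 theta=0.0000
After 2 (thin lens f=40): x=6.0000 theta=-0.1500
After 3 (propagate distance d=19): x=3.1500 theta=-0.1500
After 4 (thin lens f=33): x=3.1500 theta=-27/110 (≈-0.2455)
z_focus = -x_out/theta_out = -(3.1500)/(-27/110) = 77/6 ≈ 12.8333
Rounded to 4 decimal places: z = 12.8333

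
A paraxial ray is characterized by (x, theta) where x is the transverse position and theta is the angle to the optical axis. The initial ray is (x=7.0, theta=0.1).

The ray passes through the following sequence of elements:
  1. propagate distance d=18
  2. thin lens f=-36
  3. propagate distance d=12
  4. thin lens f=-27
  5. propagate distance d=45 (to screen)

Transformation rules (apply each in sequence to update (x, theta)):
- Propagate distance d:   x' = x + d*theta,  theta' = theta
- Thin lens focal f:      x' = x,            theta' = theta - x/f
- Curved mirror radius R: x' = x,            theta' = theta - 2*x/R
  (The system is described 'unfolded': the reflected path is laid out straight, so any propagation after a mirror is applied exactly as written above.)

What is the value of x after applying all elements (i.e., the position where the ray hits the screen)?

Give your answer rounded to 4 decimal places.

Initial: x=7.0000 theta=0.1000
After 1 (propagate distance d=18): x=8.8000 theta=0.1000
After 2 (thin lens f=-36): x=8.8000 theta=31/90 (≈0.3444)
After 3 (propagate distance d=12): x=194/15 (≈12.9333) theta=31/90 (≈0.3444)
After 4 (thin lens f=-27): x=194/15 (≈12.9333) theta=667/810 (≈0.8235)
After 5 (propagate distance d=45 (to screen)): x=4499/90 (≈49.9889) theta=667/810 (≈0.8235)
Rounded to 4 decimal places: x = 49.9889

Answer: 49.9889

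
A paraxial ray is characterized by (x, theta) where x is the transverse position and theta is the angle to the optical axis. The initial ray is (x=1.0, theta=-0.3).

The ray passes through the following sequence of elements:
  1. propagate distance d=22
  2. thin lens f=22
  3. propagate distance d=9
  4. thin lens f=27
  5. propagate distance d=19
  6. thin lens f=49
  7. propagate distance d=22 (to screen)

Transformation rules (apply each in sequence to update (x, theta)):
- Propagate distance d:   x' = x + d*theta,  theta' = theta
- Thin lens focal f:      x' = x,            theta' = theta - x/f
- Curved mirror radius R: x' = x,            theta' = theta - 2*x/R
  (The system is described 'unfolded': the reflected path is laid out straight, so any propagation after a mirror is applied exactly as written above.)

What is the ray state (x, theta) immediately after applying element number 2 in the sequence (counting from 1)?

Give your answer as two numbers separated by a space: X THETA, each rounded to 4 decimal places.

Answer: -5.6000 -0.0455

Derivation:
Initial: x=1.0000 theta=-0.3000
After 1 (propagate distance d=22): x=-5.6000 theta=-0.3000
After 2 (thin lens f=22): x=-5.6000 theta=-1/22 (≈-0.0455)
Rounded to 4 decimal places: x = -5.6000, theta = -0.0455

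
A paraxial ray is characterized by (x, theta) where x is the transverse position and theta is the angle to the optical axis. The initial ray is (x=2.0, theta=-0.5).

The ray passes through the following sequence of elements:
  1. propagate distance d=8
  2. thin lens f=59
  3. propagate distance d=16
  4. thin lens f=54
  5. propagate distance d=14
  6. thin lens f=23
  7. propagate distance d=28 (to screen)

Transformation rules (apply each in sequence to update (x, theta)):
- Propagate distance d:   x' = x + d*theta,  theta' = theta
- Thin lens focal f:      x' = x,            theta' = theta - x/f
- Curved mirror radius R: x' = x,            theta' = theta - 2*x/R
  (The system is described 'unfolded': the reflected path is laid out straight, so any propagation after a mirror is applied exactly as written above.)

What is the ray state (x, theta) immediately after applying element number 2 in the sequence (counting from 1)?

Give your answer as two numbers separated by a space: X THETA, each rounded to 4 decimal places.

Answer: -2.0000 -0.4661

Derivation:
Initial: x=2.0000 theta=-0.5000
After 1 (propagate distance d=8): x=-2.0000 theta=-0.5000
After 2 (thin lens f=59): x=-2.0000 theta=-55/118 (≈-0.4661)
Rounded to 4 decimal places: x = -2.0000, theta = -0.4661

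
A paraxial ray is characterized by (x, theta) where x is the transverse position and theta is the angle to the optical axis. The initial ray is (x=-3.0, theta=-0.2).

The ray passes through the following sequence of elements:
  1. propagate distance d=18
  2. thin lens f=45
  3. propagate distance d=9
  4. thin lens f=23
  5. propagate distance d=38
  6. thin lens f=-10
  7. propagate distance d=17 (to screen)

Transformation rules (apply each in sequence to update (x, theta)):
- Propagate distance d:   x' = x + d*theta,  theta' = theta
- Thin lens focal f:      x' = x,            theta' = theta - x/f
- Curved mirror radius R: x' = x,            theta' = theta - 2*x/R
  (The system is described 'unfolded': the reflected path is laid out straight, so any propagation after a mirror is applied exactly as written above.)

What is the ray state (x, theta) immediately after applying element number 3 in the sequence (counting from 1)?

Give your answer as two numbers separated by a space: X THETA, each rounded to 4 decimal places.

Answer: -7.0800 -0.0533

Derivation:
Initial: x=-3.0000 theta=-0.2000
After 1 (propagate distance d=18): x=-6.6000 theta=-0.2000
After 2 (thin lens f=45): x=-6.6000 theta=-4/75 (≈-0.0533)
After 3 (propagate distance d=9): x=-7.0800 theta=-4/75 (≈-0.0533)
Rounded to 4 decimal places: x = -7.0800, theta = -0.0533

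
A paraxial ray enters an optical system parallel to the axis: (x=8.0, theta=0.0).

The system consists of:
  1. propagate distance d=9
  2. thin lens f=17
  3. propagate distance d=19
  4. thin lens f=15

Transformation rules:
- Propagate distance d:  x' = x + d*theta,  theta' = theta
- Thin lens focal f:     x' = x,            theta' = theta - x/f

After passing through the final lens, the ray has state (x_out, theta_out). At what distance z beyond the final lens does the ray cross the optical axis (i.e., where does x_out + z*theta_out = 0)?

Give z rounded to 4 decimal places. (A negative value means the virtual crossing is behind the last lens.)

Answer: -2.3077

Derivation:
Initial: x=8.0000 theta=0.0000
After 1 (propagate distance d=9): x=8.0000 theta=0.0000
After 2 (thin lens f=17): x=8.0000 theta=-8/17 (≈-0.4706)
After 3 (propagate distance d=19): x=-16/17 (≈-0.9412) theta=-8/17 (≈-0.4706)
After 4 (thin lens f=15): x=-16/17 (≈-0.9412) theta=-104/255 (≈-0.4078)
z_focus = -x_out/theta_out = -(-16/17)/(-104/255) = -30/13 ≈ -2.3077
Rounded to 4 decimal places: z = -2.3077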